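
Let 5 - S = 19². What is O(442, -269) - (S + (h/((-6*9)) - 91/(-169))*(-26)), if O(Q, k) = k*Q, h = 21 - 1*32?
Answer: -3200113/27 ≈ -1.1852e+5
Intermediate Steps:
h = -11 (h = 21 - 32 = -11)
O(Q, k) = Q*k
S = -356 (S = 5 - 1*19² = 5 - 1*361 = 5 - 361 = -356)
O(442, -269) - (S + (h/((-6*9)) - 91/(-169))*(-26)) = 442*(-269) - (-356 + (-11/((-6*9)) - 91/(-169))*(-26)) = -118898 - (-356 + (-11/(-54) - 91*(-1/169))*(-26)) = -118898 - (-356 + (-11*(-1/54) + 7/13)*(-26)) = -118898 - (-356 + (11/54 + 7/13)*(-26)) = -118898 - (-356 + (521/702)*(-26)) = -118898 - (-356 - 521/27) = -118898 - 1*(-10133/27) = -118898 + 10133/27 = -3200113/27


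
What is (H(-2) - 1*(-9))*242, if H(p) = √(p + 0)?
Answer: 2178 + 242*I*√2 ≈ 2178.0 + 342.24*I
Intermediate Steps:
H(p) = √p
(H(-2) - 1*(-9))*242 = (√(-2) - 1*(-9))*242 = (I*√2 + 9)*242 = (9 + I*√2)*242 = 2178 + 242*I*√2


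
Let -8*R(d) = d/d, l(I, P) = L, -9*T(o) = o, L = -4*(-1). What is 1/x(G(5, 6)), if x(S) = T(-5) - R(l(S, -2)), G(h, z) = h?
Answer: 72/49 ≈ 1.4694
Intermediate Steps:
L = 4
T(o) = -o/9
l(I, P) = 4
R(d) = -⅛ (R(d) = -d/(8*d) = -⅛*1 = -⅛)
x(S) = 49/72 (x(S) = -⅑*(-5) - 1*(-⅛) = 5/9 + ⅛ = 49/72)
1/x(G(5, 6)) = 1/(49/72) = 72/49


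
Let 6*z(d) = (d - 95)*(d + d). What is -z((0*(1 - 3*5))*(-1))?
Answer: 0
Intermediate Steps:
z(d) = d*(-95 + d)/3 (z(d) = ((d - 95)*(d + d))/6 = ((-95 + d)*(2*d))/6 = (2*d*(-95 + d))/6 = d*(-95 + d)/3)
-z((0*(1 - 3*5))*(-1)) = -(0*(1 - 3*5))*(-1)*(-95 + (0*(1 - 3*5))*(-1))/3 = -(0*(1 - 15))*(-1)*(-95 + (0*(1 - 15))*(-1))/3 = -(0*(-14))*(-1)*(-95 + (0*(-14))*(-1))/3 = -0*(-1)*(-95 + 0*(-1))/3 = -0*(-95 + 0)/3 = -0*(-95)/3 = -1*0 = 0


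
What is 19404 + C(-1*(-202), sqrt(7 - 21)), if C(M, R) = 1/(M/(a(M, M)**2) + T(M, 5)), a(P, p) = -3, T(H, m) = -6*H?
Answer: 207739215/10706 ≈ 19404.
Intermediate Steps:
C(M, R) = -9/(53*M) (C(M, R) = 1/(M/((-3)**2) - 6*M) = 1/(M/9 - 6*M) = 1/(-53*M/9) = -9/(53*M))
19404 + C(-1*(-202), sqrt(7 - 21)) = 19404 - 9/(53*((-1*(-202)))) = 19404 - 9/53/202 = 19404 - 9/53*1/202 = 19404 - 9/10706 = 207739215/10706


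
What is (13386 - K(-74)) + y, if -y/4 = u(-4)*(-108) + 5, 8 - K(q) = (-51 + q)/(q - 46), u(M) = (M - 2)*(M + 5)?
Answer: 258409/24 ≈ 10767.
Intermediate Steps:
u(M) = (-2 + M)*(5 + M)
K(q) = 8 - (-51 + q)/(-46 + q) (K(q) = 8 - (-51 + q)/(q - 46) = 8 - (-51 + q)/(-46 + q))
y = -2612 (y = -4*((-10 + (-4)² + 3*(-4))*(-108) + 5) = -4*((-10 + 16 - 12)*(-108) + 5) = -4*(-6*(-108) + 5) = -4*(648 + 5) = -4*653 = -2612)
(13386 - K(-74)) + y = (13386 - (-317 + 7*(-74))/(-46 - 74)) - 2612 = (13386 - (-317 - 518)/(-120)) - 2612 = (13386 - (-1)*(-835)/120) - 2612 = (13386 - 1*167/24) - 2612 = (13386 - 167/24) - 2612 = 321097/24 - 2612 = 258409/24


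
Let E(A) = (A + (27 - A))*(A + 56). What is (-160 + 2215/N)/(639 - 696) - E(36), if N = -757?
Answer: -107058781/43149 ≈ -2481.1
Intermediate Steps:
E(A) = 1512 + 27*A (E(A) = 27*(56 + A) = 1512 + 27*A)
(-160 + 2215/N)/(639 - 696) - E(36) = (-160 + 2215/(-757))/(639 - 696) - (1512 + 27*36) = (-160 + 2215*(-1/757))/(-57) - (1512 + 972) = (-160 - 2215/757)*(-1/57) - 1*2484 = -123335/757*(-1/57) - 2484 = 123335/43149 - 2484 = -107058781/43149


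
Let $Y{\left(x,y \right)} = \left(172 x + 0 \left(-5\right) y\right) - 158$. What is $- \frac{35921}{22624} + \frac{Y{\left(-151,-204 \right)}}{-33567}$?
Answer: $- \frac{3057687}{3778208} \approx -0.8093$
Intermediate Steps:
$Y{\left(x,y \right)} = -158 + 172 x$ ($Y{\left(x,y \right)} = \left(172 x + 0 y\right) - 158 = \left(172 x + 0\right) - 158 = 172 x - 158 = -158 + 172 x$)
$- \frac{35921}{22624} + \frac{Y{\left(-151,-204 \right)}}{-33567} = - \frac{35921}{22624} + \frac{-158 + 172 \left(-151\right)}{-33567} = \left(-35921\right) \frac{1}{22624} + \left(-158 - 25972\right) \left(- \frac{1}{33567}\right) = - \frac{35921}{22624} - - \frac{130}{167} = - \frac{35921}{22624} + \frac{130}{167} = - \frac{3057687}{3778208}$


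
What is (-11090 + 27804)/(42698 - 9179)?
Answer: 16714/33519 ≈ 0.49864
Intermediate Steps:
(-11090 + 27804)/(42698 - 9179) = 16714/33519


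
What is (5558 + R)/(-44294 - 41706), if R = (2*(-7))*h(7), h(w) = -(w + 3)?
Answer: -2849/43000 ≈ -0.066256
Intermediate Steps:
h(w) = -3 - w (h(w) = -(3 + w) = -3 - w)
R = 140 (R = (2*(-7))*(-3 - 1*7) = -14*(-3 - 7) = -14*(-10) = 140)
(5558 + R)/(-44294 - 41706) = (5558 + 140)/(-44294 - 41706) = 5698/(-86000) = 5698*(-1/86000) = -2849/43000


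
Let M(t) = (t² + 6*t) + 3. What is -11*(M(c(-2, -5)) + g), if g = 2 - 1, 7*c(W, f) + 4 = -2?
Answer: 220/49 ≈ 4.4898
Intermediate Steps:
c(W, f) = -6/7 (c(W, f) = -4/7 + (⅐)*(-2) = -4/7 - 2/7 = -6/7)
M(t) = 3 + t² + 6*t
g = 1
-11*(M(c(-2, -5)) + g) = -11*((3 + (-6/7)² + 6*(-6/7)) + 1) = -11*((3 + 36/49 - 36/7) + 1) = -11*(-69/49 + 1) = -11*(-20/49) = 220/49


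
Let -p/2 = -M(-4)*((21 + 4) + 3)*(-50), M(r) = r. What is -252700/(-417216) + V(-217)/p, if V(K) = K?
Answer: 6115411/10430400 ≈ 0.58631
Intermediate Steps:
p = 11200 (p = -(-2)*-4*((21 + 4) + 3)*(-50) = -(-2)*-4*(25 + 3)*(-50) = -(-2)*-4*28*(-50) = -(-2)*(-112*(-50)) = -(-2)*5600 = -2*(-5600) = 11200)
-252700/(-417216) + V(-217)/p = -252700/(-417216) - 217/11200 = -252700*(-1/417216) - 217*1/11200 = 63175/104304 - 31/1600 = 6115411/10430400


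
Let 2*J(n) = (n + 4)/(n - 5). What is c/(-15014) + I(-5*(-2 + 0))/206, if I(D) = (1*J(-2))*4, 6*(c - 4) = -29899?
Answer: 21359707/64950564 ≈ 0.32886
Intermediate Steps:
J(n) = (4 + n)/(2*(-5 + n)) (J(n) = ((n + 4)/(n - 5))/2 = ((4 + n)/(-5 + n))/2 = (4 + n)/(2*(-5 + n)))
c = -29875/6 (c = 4 + (⅙)*(-29899) = 4 - 29899/6 = -29875/6 ≈ -4979.2)
I(D) = -4/7 (I(D) = (1*((4 - 2)/(2*(-5 - 2))))*4 = (1*((½)*2/(-7)))*4 = (1*((½)*(-⅐)*2))*4 = (1*(-⅐))*4 = -⅐*4 = -4/7)
c/(-15014) + I(-5*(-2 + 0))/206 = -29875/6/(-15014) - 4/7/206 = -29875/6*(-1/15014) - 4/7*1/206 = 29875/90084 - 2/721 = 21359707/64950564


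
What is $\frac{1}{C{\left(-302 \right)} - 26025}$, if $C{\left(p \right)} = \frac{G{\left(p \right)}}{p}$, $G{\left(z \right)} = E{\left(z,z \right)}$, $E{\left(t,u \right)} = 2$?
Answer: $- \frac{151}{3929776} \approx -3.8425 \cdot 10^{-5}$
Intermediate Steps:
$G{\left(z \right)} = 2$
$C{\left(p \right)} = \frac{2}{p}$
$\frac{1}{C{\left(-302 \right)} - 26025} = \frac{1}{\frac{2}{-302} - 26025} = \frac{1}{2 \left(- \frac{1}{302}\right) - 26025} = \frac{1}{- \frac{1}{151} - 26025} = \frac{1}{- \frac{3929776}{151}} = - \frac{151}{3929776}$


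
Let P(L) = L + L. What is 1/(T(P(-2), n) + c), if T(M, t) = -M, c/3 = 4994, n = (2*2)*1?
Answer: 1/14986 ≈ 6.6729e-5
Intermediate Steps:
n = 4 (n = 4*1 = 4)
c = 14982 (c = 3*4994 = 14982)
P(L) = 2*L
1/(T(P(-2), n) + c) = 1/(-2*(-2) + 14982) = 1/(-1*(-4) + 14982) = 1/(4 + 14982) = 1/14986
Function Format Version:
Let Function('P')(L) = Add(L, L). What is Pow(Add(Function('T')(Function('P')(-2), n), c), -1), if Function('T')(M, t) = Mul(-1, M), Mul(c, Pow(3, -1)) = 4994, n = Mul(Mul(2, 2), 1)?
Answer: Rational(1, 14986) ≈ 6.6729e-5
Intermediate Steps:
n = 4 (n = Mul(4, 1) = 4)
c = 14982 (c = Mul(3, 4994) = 14982)
Function('P')(L) = Mul(2, L)
Pow(Add(Function('T')(Function('P')(-2), n), c), -1) = Pow(Add(Mul(-1, Mul(2, -2)), 14982), -1) = Pow(Add(Mul(-1, -4), 14982), -1) = Pow(Add(4, 14982), -1) = Pow(14986, -1) = Rational(1, 14986)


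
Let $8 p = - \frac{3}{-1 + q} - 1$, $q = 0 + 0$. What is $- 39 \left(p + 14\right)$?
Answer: $- \frac{2223}{4} \approx -555.75$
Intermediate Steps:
$q = 0$
$p = \frac{1}{4}$ ($p = \frac{- \frac{3}{-1 + 0} - 1}{8} = \frac{- \frac{3}{-1} - 1}{8} = \frac{\left(-3\right) \left(-1\right) - 1}{8} = \frac{3 - 1}{8} = \frac{1}{8} \cdot 2 = \frac{1}{4} \approx 0.25$)
$- 39 \left(p + 14\right) = - 39 \left(\frac{1}{4} + 14\right) = \left(-39\right) \frac{57}{4} = - \frac{2223}{4}$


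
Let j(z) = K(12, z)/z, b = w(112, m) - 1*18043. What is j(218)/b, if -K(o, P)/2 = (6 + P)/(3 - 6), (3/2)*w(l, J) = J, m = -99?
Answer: -32/845949 ≈ -3.7827e-5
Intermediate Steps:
w(l, J) = 2*J/3
K(o, P) = 4 + 2*P/3 (K(o, P) = -2*(6 + P)/(3 - 6) = -2*(6 + P)/(-3) = -2*(6 + P)*(-1)/3 = -2*(-2 - P/3) = 4 + 2*P/3)
b = -18109 (b = (⅔)*(-99) - 1*18043 = -66 - 18043 = -18109)
j(z) = (4 + 2*z/3)/z
j(218)/b = (⅔ + 4/218)/(-18109) = (⅔ + 4*(1/218))*(-1/18109) = (⅔ + 2/109)*(-1/18109) = (224/327)*(-1/18109) = -32/845949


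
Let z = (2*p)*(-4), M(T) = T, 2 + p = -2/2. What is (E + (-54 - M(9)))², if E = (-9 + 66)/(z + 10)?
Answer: 4347225/1156 ≈ 3760.6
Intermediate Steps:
p = -3 (p = -2 - 2/2 = -2 - 2*½ = -2 - 1 = -3)
z = 24 (z = (2*(-3))*(-4) = -6*(-4) = 24)
E = 57/34 (E = (-9 + 66)/(24 + 10) = 57/34 ≈ 1.6765)
(E + (-54 - M(9)))² = (57/34 + (-54 - 1*9))² = (57/34 + (-54 - 9))² = (57/34 - 63)² = (-2085/34)² = 4347225/1156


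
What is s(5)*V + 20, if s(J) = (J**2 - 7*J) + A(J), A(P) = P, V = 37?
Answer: -165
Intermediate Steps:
s(J) = J**2 - 6*J (s(J) = (J**2 - 7*J) + J = J**2 - 6*J)
s(5)*V + 20 = (5*(-6 + 5))*37 + 20 = (5*(-1))*37 + 20 = -5*37 + 20 = -185 + 20 = -165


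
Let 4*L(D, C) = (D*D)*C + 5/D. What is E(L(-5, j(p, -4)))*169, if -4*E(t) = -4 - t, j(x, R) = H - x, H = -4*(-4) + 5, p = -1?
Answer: 95485/16 ≈ 5967.8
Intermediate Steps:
H = 21 (H = 16 + 5 = 21)
j(x, R) = 21 - x
L(D, C) = 5/(4*D) + C*D²/4 (L(D, C) = ((D*D)*C + 5/D)/4 = (D²*C + 5/D)/4 = (C*D² + 5/D)/4 = (5/D + C*D²)/4 = 5/(4*D) + C*D²/4)
E(t) = 1 + t/4 (E(t) = -(-4 - t)/4 = 1 + t/4)
E(L(-5, j(p, -4)))*169 = (1 + ((¼)*(5 + (21 - 1*(-1))*(-5)³)/(-5))/4)*169 = (1 + ((¼)*(-⅕)*(5 + (21 + 1)*(-125)))/4)*169 = (1 + ((¼)*(-⅕)*(5 + 22*(-125)))/4)*169 = (1 + ((¼)*(-⅕)*(5 - 2750))/4)*169 = (1 + ((¼)*(-⅕)*(-2745))/4)*169 = (1 + (¼)*(549/4))*169 = (1 + 549/16)*169 = (565/16)*169 = 95485/16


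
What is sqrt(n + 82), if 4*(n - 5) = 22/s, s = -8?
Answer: sqrt(1381)/4 ≈ 9.2905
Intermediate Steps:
n = 69/16 (n = 5 + (22/(-8))/4 = 5 + (22*(-1/8))/4 = 5 + (1/4)*(-11/4) = 5 - 11/16 = 69/16 ≈ 4.3125)
sqrt(n + 82) = sqrt(69/16 + 82) = sqrt(1381/16) = sqrt(1381)/4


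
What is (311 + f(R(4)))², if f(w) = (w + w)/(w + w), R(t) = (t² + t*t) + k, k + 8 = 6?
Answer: 97344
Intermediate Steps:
k = -2 (k = -8 + 6 = -2)
R(t) = -2 + 2*t² (R(t) = (t² + t*t) - 2 = (t² + t²) - 2 = 2*t² - 2 = -2 + 2*t²)
f(w) = 1 (f(w) = (2*w)/((2*w)) = (2*w)*(1/(2*w)) = 1)
(311 + f(R(4)))² = (311 + 1)² = 312² = 97344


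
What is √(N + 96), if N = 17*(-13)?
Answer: 5*I*√5 ≈ 11.18*I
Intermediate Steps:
N = -221
√(N + 96) = √(-221 + 96) = √(-125) = 5*I*√5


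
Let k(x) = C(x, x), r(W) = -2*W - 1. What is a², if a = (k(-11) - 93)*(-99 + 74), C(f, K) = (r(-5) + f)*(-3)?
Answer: 4730625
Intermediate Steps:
r(W) = -1 - 2*W
C(f, K) = -27 - 3*f (C(f, K) = ((-1 - 2*(-5)) + f)*(-3) = ((-1 + 10) + f)*(-3) = (9 + f)*(-3) = -27 - 3*f)
k(x) = -27 - 3*x
a = 2175 (a = ((-27 - 3*(-11)) - 93)*(-99 + 74) = ((-27 + 33) - 93)*(-25) = (6 - 93)*(-25) = -87*(-25) = 2175)
a² = 2175² = 4730625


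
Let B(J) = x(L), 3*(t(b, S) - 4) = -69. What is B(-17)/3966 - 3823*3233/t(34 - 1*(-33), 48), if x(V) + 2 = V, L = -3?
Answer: 49018804099/75354 ≈ 6.5051e+5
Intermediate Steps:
x(V) = -2 + V
t(b, S) = -19 (t(b, S) = 4 + (1/3)*(-69) = 4 - 23 = -19)
B(J) = -5 (B(J) = -2 - 3 = -5)
B(-17)/3966 - 3823*3233/t(34 - 1*(-33), 48) = -5/3966 - 3823/((-19/3233)) = -5*1/3966 - 3823/((-19*1/3233)) = -5/3966 - 3823/(-19/3233) = -5/3966 - 3823*(-3233/19) = -5/3966 + 12359759/19 = 49018804099/75354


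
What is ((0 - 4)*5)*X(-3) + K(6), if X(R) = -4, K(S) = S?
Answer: 86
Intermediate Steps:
((0 - 4)*5)*X(-3) + K(6) = ((0 - 4)*5)*(-4) + 6 = -4*5*(-4) + 6 = -20*(-4) + 6 = 80 + 6 = 86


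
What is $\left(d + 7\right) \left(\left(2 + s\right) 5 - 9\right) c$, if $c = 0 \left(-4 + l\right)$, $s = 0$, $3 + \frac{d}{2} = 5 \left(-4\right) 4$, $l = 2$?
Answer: $0$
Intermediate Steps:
$d = -166$ ($d = -6 + 2 \cdot 5 \left(-4\right) 4 = -6 + 2 \left(\left(-20\right) 4\right) = -6 + 2 \left(-80\right) = -6 - 160 = -166$)
$c = 0$ ($c = 0 \left(-4 + 2\right) = 0 \left(-2\right) = 0$)
$\left(d + 7\right) \left(\left(2 + s\right) 5 - 9\right) c = \left(-166 + 7\right) \left(\left(2 + 0\right) 5 - 9\right) 0 = - 159 \left(2 \cdot 5 - 9\right) 0 = - 159 \left(10 - 9\right) 0 = \left(-159\right) 1 \cdot 0 = \left(-159\right) 0 = 0$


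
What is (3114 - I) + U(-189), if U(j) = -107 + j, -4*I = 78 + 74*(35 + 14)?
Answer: 3744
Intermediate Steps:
I = -926 (I = -(78 + 74*(35 + 14))/4 = -(78 + 74*49)/4 = -(78 + 3626)/4 = -¼*3704 = -926)
(3114 - I) + U(-189) = (3114 - 1*(-926)) + (-107 - 189) = (3114 + 926) - 296 = 4040 - 296 = 3744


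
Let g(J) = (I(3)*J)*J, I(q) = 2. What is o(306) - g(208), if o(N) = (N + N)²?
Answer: 288016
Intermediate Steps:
o(N) = 4*N² (o(N) = (2*N)² = 4*N²)
g(J) = 2*J² (g(J) = (2*J)*J = 2*J²)
o(306) - g(208) = 4*306² - 2*208² = 4*93636 - 2*43264 = 374544 - 1*86528 = 374544 - 86528 = 288016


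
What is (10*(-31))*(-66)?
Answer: 20460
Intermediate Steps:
(10*(-31))*(-66) = -310*(-66) = 20460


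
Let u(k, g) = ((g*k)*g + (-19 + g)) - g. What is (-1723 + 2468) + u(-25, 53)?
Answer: -69499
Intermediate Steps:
u(k, g) = -19 + k*g**2 (u(k, g) = (k*g**2 + (-19 + g)) - g = (-19 + g + k*g**2) - g = -19 + k*g**2)
(-1723 + 2468) + u(-25, 53) = (-1723 + 2468) + (-19 - 25*53**2) = 745 + (-19 - 25*2809) = 745 + (-19 - 70225) = 745 - 70244 = -69499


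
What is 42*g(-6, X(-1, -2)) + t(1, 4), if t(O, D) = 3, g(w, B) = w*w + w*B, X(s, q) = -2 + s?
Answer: 2271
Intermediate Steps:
g(w, B) = w² + B*w
42*g(-6, X(-1, -2)) + t(1, 4) = 42*(-6*((-2 - 1) - 6)) + 3 = 42*(-6*(-3 - 6)) + 3 = 42*(-6*(-9)) + 3 = 42*54 + 3 = 2268 + 3 = 2271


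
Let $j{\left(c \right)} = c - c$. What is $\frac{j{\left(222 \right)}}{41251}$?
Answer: $0$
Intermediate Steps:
$j{\left(c \right)} = 0$
$\frac{j{\left(222 \right)}}{41251} = \frac{0}{41251} = 0 \cdot \frac{1}{41251} = 0$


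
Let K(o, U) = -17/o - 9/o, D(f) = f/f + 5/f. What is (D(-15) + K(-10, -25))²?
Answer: 2401/225 ≈ 10.671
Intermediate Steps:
D(f) = 1 + 5/f
K(o, U) = -26/o
(D(-15) + K(-10, -25))² = ((5 - 15)/(-15) - 26/(-10))² = (-1/15*(-10) - 26*(-⅒))² = (⅔ + 13/5)² = (49/15)² = 2401/225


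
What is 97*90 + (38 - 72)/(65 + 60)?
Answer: 1091216/125 ≈ 8729.7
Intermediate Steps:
97*90 + (38 - 72)/(65 + 60) = 8730 - 34/125 = 1091216/125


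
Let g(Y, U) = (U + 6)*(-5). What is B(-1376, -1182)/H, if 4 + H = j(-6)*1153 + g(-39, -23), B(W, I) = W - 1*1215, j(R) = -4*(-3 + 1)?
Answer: -2591/9305 ≈ -0.27845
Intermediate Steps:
j(R) = 8 (j(R) = -4*(-2) = 8)
B(W, I) = -1215 + W (B(W, I) = W - 1215 = -1215 + W)
g(Y, U) = -30 - 5*U (g(Y, U) = (6 + U)*(-5) = -30 - 5*U)
H = 9305 (H = -4 + (8*1153 + (-30 - 5*(-23))) = -4 + (9224 + (-30 + 115)) = -4 + (9224 + 85) = -4 + 9309 = 9305)
B(-1376, -1182)/H = (-1215 - 1376)/9305 = -2591*1/9305 = -2591/9305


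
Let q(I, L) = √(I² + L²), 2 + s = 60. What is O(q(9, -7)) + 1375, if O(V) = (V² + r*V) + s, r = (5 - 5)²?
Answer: 1563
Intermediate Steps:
r = 0 (r = 0² = 0)
s = 58 (s = -2 + 60 = 58)
O(V) = 58 + V² (O(V) = (V² + 0*V) + 58 = (V² + 0) + 58 = V² + 58 = 58 + V²)
O(q(9, -7)) + 1375 = (58 + (√(9² + (-7)²))²) + 1375 = (58 + (√(81 + 49))²) + 1375 = (58 + (√130)²) + 1375 = (58 + 130) + 1375 = 188 + 1375 = 1563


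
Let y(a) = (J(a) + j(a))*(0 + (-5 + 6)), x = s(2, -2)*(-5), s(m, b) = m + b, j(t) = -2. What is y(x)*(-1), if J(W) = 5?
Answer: -3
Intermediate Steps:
s(m, b) = b + m
x = 0 (x = (-2 + 2)*(-5) = 0*(-5) = 0)
y(a) = 3 (y(a) = (5 - 2)*(0 + (-5 + 6)) = 3*(0 + 1) = 3*1 = 3)
y(x)*(-1) = 3*(-1) = -3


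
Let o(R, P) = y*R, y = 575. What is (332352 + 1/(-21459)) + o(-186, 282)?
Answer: 4836901517/21459 ≈ 2.2540e+5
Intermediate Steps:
o(R, P) = 575*R
(332352 + 1/(-21459)) + o(-186, 282) = (332352 + 1/(-21459)) + 575*(-186) = (332352 - 1/21459) - 106950 = 7131941567/21459 - 106950 = 4836901517/21459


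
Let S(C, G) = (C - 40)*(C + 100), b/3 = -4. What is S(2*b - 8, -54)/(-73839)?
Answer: 1632/24613 ≈ 0.066306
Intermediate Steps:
b = -12 (b = 3*(-4) = -12)
S(C, G) = (-40 + C)*(100 + C)
S(2*b - 8, -54)/(-73839) = (-4000 + (2*(-12) - 8)**2 + 60*(2*(-12) - 8))/(-73839) = (-4000 + (-24 - 8)**2 + 60*(-24 - 8))*(-1/73839) = (-4000 + (-32)**2 + 60*(-32))*(-1/73839) = (-4000 + 1024 - 1920)*(-1/73839) = -4896*(-1/73839) = 1632/24613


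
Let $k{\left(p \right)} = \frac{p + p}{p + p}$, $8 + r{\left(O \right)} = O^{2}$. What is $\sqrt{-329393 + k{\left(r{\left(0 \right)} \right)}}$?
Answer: $4 i \sqrt{20587} \approx 573.93 i$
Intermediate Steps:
$r{\left(O \right)} = -8 + O^{2}$
$k{\left(p \right)} = 1$ ($k{\left(p \right)} = \frac{2 p}{2 p} = 2 p \frac{1}{2 p} = 1$)
$\sqrt{-329393 + k{\left(r{\left(0 \right)} \right)}} = \sqrt{-329393 + 1} = \sqrt{-329392} = 4 i \sqrt{20587}$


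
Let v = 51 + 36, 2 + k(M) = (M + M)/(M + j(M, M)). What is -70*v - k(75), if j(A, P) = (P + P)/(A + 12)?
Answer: -542006/89 ≈ -6090.0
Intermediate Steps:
j(A, P) = 2*P/(12 + A) (j(A, P) = (2*P)/(12 + A) = 2*P/(12 + A))
k(M) = -2 + 2*M/(M + 2*M/(12 + M)) (k(M) = -2 + (M + M)/(M + 2*M/(12 + M)) = -2 + (2*M)/(M + 2*M/(12 + M)) = -2 + 2*M/(M + 2*M/(12 + M)))
v = 87
-70*v - k(75) = -70*87 - (-4)/(14 + 75) = -6090 - (-4)/89 = -6090 - 1*(-4/89) = -6090 + 4/89 = -542006/89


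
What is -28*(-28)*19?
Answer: 14896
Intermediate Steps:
-28*(-28)*19 = 784*19 = 14896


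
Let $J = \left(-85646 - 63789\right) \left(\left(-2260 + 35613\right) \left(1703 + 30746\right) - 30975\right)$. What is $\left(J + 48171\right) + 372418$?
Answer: $-161724611984481$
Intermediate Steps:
$J = -161724612405070$ ($J = - 149435 \left(33353 \cdot 32449 - 30975\right) = - 149435 \left(1082271497 - 30975\right) = \left(-149435\right) 1082240522 = -161724612405070$)
$\left(J + 48171\right) + 372418 = \left(-161724612405070 + 48171\right) + 372418 = -161724612356899 + 372418 = -161724611984481$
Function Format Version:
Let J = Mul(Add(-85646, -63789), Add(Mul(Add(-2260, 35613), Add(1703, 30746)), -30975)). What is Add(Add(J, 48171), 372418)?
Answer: -161724611984481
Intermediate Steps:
J = -161724612405070 (J = Mul(-149435, Add(Mul(33353, 32449), -30975)) = Mul(-149435, Add(1082271497, -30975)) = Mul(-149435, 1082240522) = -161724612405070)
Add(Add(J, 48171), 372418) = Add(Add(-161724612405070, 48171), 372418) = Add(-161724612356899, 372418) = -161724611984481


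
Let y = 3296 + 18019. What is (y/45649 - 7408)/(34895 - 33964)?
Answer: -17797183/2236801 ≈ -7.9565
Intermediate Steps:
y = 21315
(y/45649 - 7408)/(34895 - 33964) = (21315/45649 - 7408)/(34895 - 33964) = (21315*(1/45649) - 7408)/931 = (21315/45649 - 7408)*(1/931) = -338146477/45649*1/931 = -17797183/2236801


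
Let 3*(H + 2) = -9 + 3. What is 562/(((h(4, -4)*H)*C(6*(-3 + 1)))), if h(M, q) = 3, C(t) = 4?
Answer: -281/24 ≈ -11.708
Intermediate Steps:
H = -4 (H = -2 + (-9 + 3)/3 = -2 + (⅓)*(-6) = -2 - 2 = -4)
562/(((h(4, -4)*H)*C(6*(-3 + 1)))) = 562/(((3*(-4))*4)) = 562/((-12*4)) = 562/(-48) = 562*(-1/48) = -281/24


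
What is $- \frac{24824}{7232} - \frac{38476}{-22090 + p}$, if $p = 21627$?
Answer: $\frac{33345615}{418552} \approx 79.669$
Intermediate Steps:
$- \frac{24824}{7232} - \frac{38476}{-22090 + p} = - \frac{24824}{7232} - \frac{38476}{-22090 + 21627} = \left(-24824\right) \frac{1}{7232} - \frac{38476}{-463} = - \frac{3103}{904} - - \frac{38476}{463} = - \frac{3103}{904} + \frac{38476}{463} = \frac{33345615}{418552}$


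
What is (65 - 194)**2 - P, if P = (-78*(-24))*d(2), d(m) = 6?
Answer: 5409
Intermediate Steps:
P = 11232 (P = -78*(-24)*6 = 1872*6 = 11232)
(65 - 194)**2 - P = (65 - 194)**2 - 1*11232 = (-129)**2 - 11232 = 16641 - 11232 = 5409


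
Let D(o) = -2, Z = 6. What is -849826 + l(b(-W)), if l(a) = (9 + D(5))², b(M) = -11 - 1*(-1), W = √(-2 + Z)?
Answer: -849777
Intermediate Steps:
W = 2 (W = √(-2 + 6) = √4 = 2)
b(M) = -10 (b(M) = -11 + 1 = -10)
l(a) = 49 (l(a) = (9 - 2)² = 7² = 49)
-849826 + l(b(-W)) = -849826 + 49 = -849777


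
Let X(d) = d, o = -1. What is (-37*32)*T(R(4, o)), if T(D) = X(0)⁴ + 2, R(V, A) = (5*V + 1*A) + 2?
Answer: -2368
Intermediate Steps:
R(V, A) = 2 + A + 5*V (R(V, A) = (5*V + A) + 2 = (A + 5*V) + 2 = 2 + A + 5*V)
T(D) = 2 (T(D) = 0⁴ + 2 = 0 + 2 = 2)
(-37*32)*T(R(4, o)) = -37*32*2 = -1184*2 = -2368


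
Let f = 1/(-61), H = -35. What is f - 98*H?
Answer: 209229/61 ≈ 3430.0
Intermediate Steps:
f = -1/61 ≈ -0.016393
f - 98*H = -1/61 - 98*(-35) = -1/61 + 3430 = 209229/61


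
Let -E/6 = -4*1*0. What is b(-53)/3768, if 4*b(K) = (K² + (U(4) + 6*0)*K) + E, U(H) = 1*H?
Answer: 2597/15072 ≈ 0.17231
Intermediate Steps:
U(H) = H
E = 0 (E = -6*(-4*1)*0 = -(-24)*0 = -6*0 = 0)
b(K) = K + K²/4 (b(K) = ((K² + (4 + 6*0)*K) + 0)/4 = ((K² + (4 + 0)*K) + 0)/4 = ((K² + 4*K) + 0)/4 = (K² + 4*K)/4 = K + K²/4)
b(-53)/3768 = ((¼)*(-53)*(4 - 53))/3768 = ((¼)*(-53)*(-49))*(1/3768) = (2597/4)*(1/3768) = 2597/15072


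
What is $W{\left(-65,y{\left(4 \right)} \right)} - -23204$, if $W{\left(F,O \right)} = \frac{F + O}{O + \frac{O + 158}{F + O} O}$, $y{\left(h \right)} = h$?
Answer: $\frac{9378137}{404} \approx 23213.0$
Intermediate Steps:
$W{\left(F,O \right)} = \frac{F + O}{O + \frac{O \left(158 + O\right)}{F + O}}$ ($W{\left(F,O \right)} = \frac{F + O}{O + \frac{158 + O}{F + O} O} = \frac{F + O}{O + \frac{O \left(158 + O\right)}{F + O}}$)
$W{\left(-65,y{\left(4 \right)} \right)} - -23204 = \frac{\left(-65 + 4\right)^{2}}{4 \left(158 - 65 + 2 \cdot 4\right)} - -23204 = \frac{\left(-61\right)^{2}}{4 \left(158 - 65 + 8\right)} + 23204 = \frac{1}{4} \cdot 3721 \cdot \frac{1}{101} + 23204 = \frac{3721}{404} + 23204 = \frac{9378137}{404}$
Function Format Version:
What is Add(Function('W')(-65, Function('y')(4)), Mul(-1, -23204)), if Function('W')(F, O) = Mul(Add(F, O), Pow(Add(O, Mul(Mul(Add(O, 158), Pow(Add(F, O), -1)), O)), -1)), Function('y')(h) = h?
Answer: Rational(9378137, 404) ≈ 23213.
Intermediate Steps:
Function('W')(F, O) = Mul(Pow(Add(O, Mul(O, Pow(Add(F, O), -1), Add(158, O))), -1), Add(F, O)) (Function('W')(F, O) = Mul(Add(F, O), Pow(Add(O, Mul(Mul(Add(158, O), Pow(Add(F, O), -1)), O)), -1)) = Mul(Add(F, O), Pow(Add(O, Mul(Mul(Pow(Add(F, O), -1), Add(158, O)), O)), -1)) = Mul(Add(F, O), Pow(Add(O, Mul(O, Pow(Add(F, O), -1), Add(158, O))), -1)) = Mul(Pow(Add(O, Mul(O, Pow(Add(F, O), -1), Add(158, O))), -1), Add(F, O)))
Add(Function('W')(-65, Function('y')(4)), Mul(-1, -23204)) = Add(Mul(Pow(4, -1), Pow(Add(-65, 4), 2), Pow(Add(158, -65, Mul(2, 4)), -1)), Mul(-1, -23204)) = Add(Mul(Rational(1, 4), Pow(-61, 2), Pow(Add(158, -65, 8), -1)), 23204) = Add(Mul(Rational(1, 4), 3721, Pow(101, -1)), 23204) = Add(Mul(Rational(1, 4), 3721, Rational(1, 101)), 23204) = Add(Rational(3721, 404), 23204) = Rational(9378137, 404)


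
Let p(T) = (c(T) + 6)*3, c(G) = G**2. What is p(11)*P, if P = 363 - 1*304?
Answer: 22479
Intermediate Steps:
p(T) = 18 + 3*T**2 (p(T) = (T**2 + 6)*3 = (6 + T**2)*3 = 18 + 3*T**2)
P = 59 (P = 363 - 304 = 59)
p(11)*P = (18 + 3*11**2)*59 = (18 + 3*121)*59 = (18 + 363)*59 = 381*59 = 22479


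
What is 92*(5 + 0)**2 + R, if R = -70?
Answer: 2230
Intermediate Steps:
92*(5 + 0)**2 + R = 92*(5 + 0)**2 - 70 = 92*5**2 - 70 = 92*25 - 70 = 2300 - 70 = 2230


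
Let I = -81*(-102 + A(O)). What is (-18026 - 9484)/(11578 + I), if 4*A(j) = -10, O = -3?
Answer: -11004/8017 ≈ -1.3726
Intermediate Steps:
A(j) = -5/2 (A(j) = (¼)*(-10) = -5/2)
I = 16929/2 (I = -81*(-102 - 5/2) = -81*(-209/2) = 16929/2 ≈ 8464.5)
(-18026 - 9484)/(11578 + I) = (-18026 - 9484)/(11578 + 16929/2) = -27510/40085/2 = -27510*2/40085 = -11004/8017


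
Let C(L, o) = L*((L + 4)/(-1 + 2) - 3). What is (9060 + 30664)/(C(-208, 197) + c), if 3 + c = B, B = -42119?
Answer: 19862/467 ≈ 42.531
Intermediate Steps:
c = -42122 (c = -3 - 42119 = -42122)
C(L, o) = L*(1 + L) (C(L, o) = L*((4 + L)/1 - 3) = L*((4 + L)*1 - 3) = L*((4 + L) - 3) = L*(1 + L))
(9060 + 30664)/(C(-208, 197) + c) = (9060 + 30664)/(-208*(1 - 208) - 42122) = 39724/(-208*(-207) - 42122) = 39724/(43056 - 42122) = 39724/934 = 39724*(1/934) = 19862/467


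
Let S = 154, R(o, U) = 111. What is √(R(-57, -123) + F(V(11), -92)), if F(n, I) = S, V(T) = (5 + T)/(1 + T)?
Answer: √265 ≈ 16.279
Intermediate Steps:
V(T) = (5 + T)/(1 + T)
F(n, I) = 154
√(R(-57, -123) + F(V(11), -92)) = √(111 + 154) = √265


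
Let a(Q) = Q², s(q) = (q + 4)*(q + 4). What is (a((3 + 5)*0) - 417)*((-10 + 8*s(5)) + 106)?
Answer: -310248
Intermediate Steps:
s(q) = (4 + q)² (s(q) = (4 + q)*(4 + q) = (4 + q)²)
(a((3 + 5)*0) - 417)*((-10 + 8*s(5)) + 106) = (((3 + 5)*0)² - 417)*((-10 + 8*(4 + 5)²) + 106) = ((8*0)² - 417)*((-10 + 8*9²) + 106) = (0² - 417)*((-10 + 8*81) + 106) = (0 - 417)*((-10 + 648) + 106) = -417*(638 + 106) = -417*744 = -310248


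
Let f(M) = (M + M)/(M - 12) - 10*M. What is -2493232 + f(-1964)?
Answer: -610976733/247 ≈ -2.4736e+6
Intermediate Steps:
f(M) = -10*M + 2*M/(-12 + M) (f(M) = (2*M)/(-12 + M) - 10*M = 2*M/(-12 + M) - 10*M = -10*M + 2*M/(-12 + M))
-2493232 + f(-1964) = -2493232 + 2*(-1964)*(61 - 5*(-1964))/(-12 - 1964) = -2493232 + 2*(-1964)*(61 + 9820)/(-1976) = -2493232 + 2*(-1964)*(-1/1976)*9881 = -2493232 + 4851571/247 = -610976733/247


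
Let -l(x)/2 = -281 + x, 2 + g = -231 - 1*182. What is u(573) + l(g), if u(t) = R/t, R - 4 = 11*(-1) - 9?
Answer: 797600/573 ≈ 1392.0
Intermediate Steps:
R = -16 (R = 4 + (11*(-1) - 9) = 4 + (-11 - 9) = 4 - 20 = -16)
g = -415 (g = -2 + (-231 - 1*182) = -2 + (-231 - 182) = -2 - 413 = -415)
u(t) = -16/t
l(x) = 562 - 2*x (l(x) = -2*(-281 + x) = 562 - 2*x)
u(573) + l(g) = -16/573 + (562 - 2*(-415)) = -16*1/573 + (562 + 830) = -16/573 + 1392 = 797600/573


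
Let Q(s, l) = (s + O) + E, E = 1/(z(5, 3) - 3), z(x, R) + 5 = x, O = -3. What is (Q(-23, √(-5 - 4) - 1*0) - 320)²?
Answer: 1079521/9 ≈ 1.1995e+5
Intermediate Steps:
z(x, R) = -5 + x
E = -⅓ (E = 1/((-5 + 5) - 3) = 1/(0 - 3) = 1/(-3) = -⅓ ≈ -0.33333)
Q(s, l) = -10/3 + s (Q(s, l) = (s - 3) - ⅓ = (-3 + s) - ⅓ = -10/3 + s)
(Q(-23, √(-5 - 4) - 1*0) - 320)² = ((-10/3 - 23) - 320)² = (-79/3 - 320)² = (-1039/3)² = 1079521/9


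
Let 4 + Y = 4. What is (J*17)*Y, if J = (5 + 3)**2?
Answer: 0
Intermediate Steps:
Y = 0 (Y = -4 + 4 = 0)
J = 64 (J = 8**2 = 64)
(J*17)*Y = (64*17)*0 = 1088*0 = 0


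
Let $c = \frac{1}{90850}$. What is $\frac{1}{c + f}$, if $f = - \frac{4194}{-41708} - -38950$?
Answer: $\frac{473646475}{18448577834576} \approx 2.5674 \cdot 10^{-5}$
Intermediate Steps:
$f = \frac{812265397}{20854}$ ($f = \left(-4194\right) \left(- \frac{1}{41708}\right) + 38950 = \frac{2097}{20854} + 38950 = \frac{812265397}{20854} \approx 38950.0$)
$c = \frac{1}{90850} \approx 1.1007 \cdot 10^{-5}$
$\frac{1}{c + f} = \frac{1}{\frac{1}{90850} + \frac{812265397}{20854}} = \frac{1}{\frac{18448577834576}{473646475}} = \frac{473646475}{18448577834576}$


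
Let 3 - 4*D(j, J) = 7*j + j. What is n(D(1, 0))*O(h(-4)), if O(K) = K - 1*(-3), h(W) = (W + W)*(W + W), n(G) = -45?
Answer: -3015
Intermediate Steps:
D(j, J) = 3/4 - 2*j (D(j, J) = 3/4 - (7*j + j)/4 = 3/4 - 2*j)
h(W) = 4*W**2 (h(W) = (2*W)*(2*W) = 4*W**2)
O(K) = 3 + K (O(K) = K + 3 = 3 + K)
n(D(1, 0))*O(h(-4)) = -45*(3 + 4*(-4)**2) = -45*(3 + 4*16) = -45*(3 + 64) = -45*67 = -3015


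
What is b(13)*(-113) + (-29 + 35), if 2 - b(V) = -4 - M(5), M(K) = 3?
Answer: -1011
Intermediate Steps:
b(V) = 9 (b(V) = 2 - (-4 - 1*3) = 2 - (-4 - 3) = 2 - 1*(-7) = 2 + 7 = 9)
b(13)*(-113) + (-29 + 35) = 9*(-113) + (-29 + 35) = -1017 + 6 = -1011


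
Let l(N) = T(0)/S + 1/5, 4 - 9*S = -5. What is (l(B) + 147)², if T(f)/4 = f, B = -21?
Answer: 541696/25 ≈ 21668.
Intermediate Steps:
T(f) = 4*f
S = 1 (S = 4/9 - ⅑*(-5) = 4/9 + 5/9 = 1)
l(N) = ⅕ (l(N) = (4*0)/1 + 1/5 = 0*1 + 1*(⅕) = 0 + ⅕ = ⅕)
(l(B) + 147)² = (⅕ + 147)² = (736/5)² = 541696/25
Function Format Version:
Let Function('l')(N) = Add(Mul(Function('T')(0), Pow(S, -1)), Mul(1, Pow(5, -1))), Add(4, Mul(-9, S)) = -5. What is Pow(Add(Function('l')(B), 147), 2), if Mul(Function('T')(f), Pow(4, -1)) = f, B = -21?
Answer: Rational(541696, 25) ≈ 21668.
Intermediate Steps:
Function('T')(f) = Mul(4, f)
S = 1 (S = Add(Rational(4, 9), Mul(Rational(-1, 9), -5)) = Add(Rational(4, 9), Rational(5, 9)) = 1)
Function('l')(N) = Rational(1, 5) (Function('l')(N) = Add(Mul(Mul(4, 0), Pow(1, -1)), Mul(1, Pow(5, -1))) = Add(Mul(0, 1), Mul(1, Rational(1, 5))) = Add(0, Rational(1, 5)) = Rational(1, 5))
Pow(Add(Function('l')(B), 147), 2) = Pow(Add(Rational(1, 5), 147), 2) = Pow(Rational(736, 5), 2) = Rational(541696, 25)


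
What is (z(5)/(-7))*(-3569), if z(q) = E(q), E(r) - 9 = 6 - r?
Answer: 35690/7 ≈ 5098.6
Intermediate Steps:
E(r) = 15 - r (E(r) = 9 + (6 - r) = 15 - r)
z(q) = 15 - q
(z(5)/(-7))*(-3569) = ((15 - 1*5)/(-7))*(-3569) = ((15 - 5)*(-⅐))*(-3569) = (10*(-⅐))*(-3569) = -10/7*(-3569) = 35690/7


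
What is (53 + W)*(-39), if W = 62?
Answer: -4485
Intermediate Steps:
(53 + W)*(-39) = (53 + 62)*(-39) = 115*(-39) = -4485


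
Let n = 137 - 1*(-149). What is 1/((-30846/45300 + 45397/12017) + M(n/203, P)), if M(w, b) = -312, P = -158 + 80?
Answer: -90728350/28026277247 ≈ -0.0032373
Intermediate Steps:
n = 286 (n = 137 + 149 = 286)
P = -78
1/((-30846/45300 + 45397/12017) + M(n/203, P)) = 1/((-30846/45300 + 45397/12017) - 312) = 1/((-30846*1/45300 + 45397*(1/12017)) - 312) = 1/((-5141/7550 + 45397/12017) - 312) = 1/(280967953/90728350 - 312) = 1/(-28026277247/90728350) = -90728350/28026277247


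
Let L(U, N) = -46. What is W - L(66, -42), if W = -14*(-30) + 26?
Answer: 492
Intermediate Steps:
W = 446 (W = 420 + 26 = 446)
W - L(66, -42) = 446 - 1*(-46) = 446 + 46 = 492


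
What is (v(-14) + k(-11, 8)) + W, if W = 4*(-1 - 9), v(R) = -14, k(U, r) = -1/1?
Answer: -55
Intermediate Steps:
k(U, r) = -1 (k(U, r) = 1*(-1) = -1)
W = -40 (W = 4*(-10) = -40)
(v(-14) + k(-11, 8)) + W = (-14 - 1) - 40 = -15 - 40 = -55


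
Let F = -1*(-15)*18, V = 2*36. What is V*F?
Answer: 19440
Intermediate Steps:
V = 72
F = 270 (F = 15*18 = 270)
V*F = 72*270 = 19440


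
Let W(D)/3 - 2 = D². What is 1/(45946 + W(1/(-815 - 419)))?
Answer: 1522756/69973683715 ≈ 2.1762e-5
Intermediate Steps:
W(D) = 6 + 3*D²
1/(45946 + W(1/(-815 - 419))) = 1/(45946 + (6 + 3*(1/(-815 - 419))²)) = 1/(45946 + (6 + 3*(1/(-1234))²)) = 1/(45946 + (6 + 3*(-1/1234)²)) = 1/(45946 + (6 + 3*(1/1522756))) = 1/(45946 + (6 + 3/1522756)) = 1/(45946 + 9136539/1522756) = 1/(69973683715/1522756) = 1522756/69973683715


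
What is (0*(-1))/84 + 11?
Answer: 11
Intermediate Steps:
(0*(-1))/84 + 11 = 0*(1/84) + 11 = 0 + 11 = 11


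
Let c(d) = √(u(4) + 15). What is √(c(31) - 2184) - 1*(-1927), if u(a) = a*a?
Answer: 1927 + √(-2184 + √31) ≈ 1927.0 + 46.674*I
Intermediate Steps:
u(a) = a²
c(d) = √31 (c(d) = √(4² + 15) = √(16 + 15) = √31)
√(c(31) - 2184) - 1*(-1927) = √(√31 - 2184) - 1*(-1927) = √(-2184 + √31) + 1927 = 1927 + √(-2184 + √31)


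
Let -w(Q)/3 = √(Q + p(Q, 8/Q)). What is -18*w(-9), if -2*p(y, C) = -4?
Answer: 54*I*√7 ≈ 142.87*I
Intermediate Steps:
p(y, C) = 2 (p(y, C) = -½*(-4) = 2)
w(Q) = -3*√(2 + Q) (w(Q) = -3*√(Q + 2) = -3*√(2 + Q))
-18*w(-9) = -(-54)*√(2 - 9) = -(-54)*√(-7) = -(-54)*I*√7 = 54*I*√7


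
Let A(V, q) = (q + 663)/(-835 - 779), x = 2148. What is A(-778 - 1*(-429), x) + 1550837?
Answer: 834349369/538 ≈ 1.5508e+6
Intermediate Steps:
A(V, q) = -221/538 - q/1614 (A(V, q) = (663 + q)/(-1614) = (663 + q)*(-1/1614) = -221/538 - q/1614)
A(-778 - 1*(-429), x) + 1550837 = (-221/538 - 1/1614*2148) + 1550837 = (-221/538 - 358/269) + 1550837 = -937/538 + 1550837 = 834349369/538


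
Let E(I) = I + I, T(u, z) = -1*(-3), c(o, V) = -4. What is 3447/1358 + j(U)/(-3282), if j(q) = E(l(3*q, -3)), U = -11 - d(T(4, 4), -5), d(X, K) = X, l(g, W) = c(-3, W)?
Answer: 5661959/2228478 ≈ 2.5407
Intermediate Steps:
T(u, z) = 3
l(g, W) = -4
U = -14 (U = -11 - 1*3 = -11 - 3 = -14)
E(I) = 2*I
j(q) = -8 (j(q) = 2*(-4) = -8)
3447/1358 + j(U)/(-3282) = 3447/1358 - 8/(-3282) = 3447*(1/1358) - 8*(-1/3282) = 3447/1358 + 4/1641 = 5661959/2228478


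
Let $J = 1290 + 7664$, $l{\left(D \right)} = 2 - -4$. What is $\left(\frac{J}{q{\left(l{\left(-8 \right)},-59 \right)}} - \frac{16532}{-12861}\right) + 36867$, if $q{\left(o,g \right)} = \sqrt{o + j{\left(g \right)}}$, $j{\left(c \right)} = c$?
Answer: $\frac{474163019}{12861} - \frac{8954 i \sqrt{53}}{53} \approx 36868.0 - 1229.9 i$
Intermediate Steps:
$l{\left(D \right)} = 6$ ($l{\left(D \right)} = 2 + 4 = 6$)
$J = 8954$
$q{\left(o,g \right)} = \sqrt{g + o}$ ($q{\left(o,g \right)} = \sqrt{o + g} = \sqrt{g + o}$)
$\left(\frac{J}{q{\left(l{\left(-8 \right)},-59 \right)}} - \frac{16532}{-12861}\right) + 36867 = \left(\frac{8954}{\sqrt{-59 + 6}} - \frac{16532}{-12861}\right) + 36867 = \left(\frac{8954}{\sqrt{-53}} - - \frac{16532}{12861}\right) + 36867 = \left(\frac{8954}{i \sqrt{53}} + \frac{16532}{12861}\right) + 36867 = \left(8954 \left(- \frac{i \sqrt{53}}{53}\right) + \frac{16532}{12861}\right) + 36867 = \left(- \frac{8954 i \sqrt{53}}{53} + \frac{16532}{12861}\right) + 36867 = \left(\frac{16532}{12861} - \frac{8954 i \sqrt{53}}{53}\right) + 36867 = \frac{474163019}{12861} - \frac{8954 i \sqrt{53}}{53}$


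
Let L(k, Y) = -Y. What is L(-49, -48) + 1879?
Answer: 1927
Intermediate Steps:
L(-49, -48) + 1879 = -1*(-48) + 1879 = 48 + 1879 = 1927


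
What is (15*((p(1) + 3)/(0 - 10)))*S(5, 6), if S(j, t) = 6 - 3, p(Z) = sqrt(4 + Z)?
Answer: -27/2 - 9*sqrt(5)/2 ≈ -23.562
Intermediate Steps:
S(j, t) = 3
(15*((p(1) + 3)/(0 - 10)))*S(5, 6) = (15*((sqrt(4 + 1) + 3)/(0 - 10)))*3 = (15*((sqrt(5) + 3)/(-10)))*3 = (15*((3 + sqrt(5))*(-1/10)))*3 = (15*(-3/10 - sqrt(5)/10))*3 = (-9/2 - 3*sqrt(5)/2)*3 = -27/2 - 9*sqrt(5)/2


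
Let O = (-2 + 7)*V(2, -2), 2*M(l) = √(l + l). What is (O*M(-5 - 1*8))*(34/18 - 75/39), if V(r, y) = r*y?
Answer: 40*I*√26/117 ≈ 1.7433*I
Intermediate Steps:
M(l) = √2*√l/2 (M(l) = √(l + l)/2 = √(2*l)/2 = (√2*√l)/2 = √2*√l/2)
O = -20 (O = (-2 + 7)*(2*(-2)) = 5*(-4) = -20)
(O*M(-5 - 1*8))*(34/18 - 75/39) = (-10*√2*√(-5 - 1*8))*(34/18 - 75/39) = (-10*√2*√(-5 - 8))*(34*(1/18) - 75*1/39) = (-10*√2*√(-13))*(17/9 - 25/13) = -10*√2*I*√13*(-4/117) = -10*I*√26*(-4/117) = 40*I*√26/117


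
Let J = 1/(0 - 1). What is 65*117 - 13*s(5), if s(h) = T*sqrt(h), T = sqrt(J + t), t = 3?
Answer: 7605 - 13*sqrt(10) ≈ 7563.9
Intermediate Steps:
J = -1 (J = 1/(-1) = -1)
T = sqrt(2) (T = sqrt(-1 + 3) = sqrt(2) ≈ 1.4142)
s(h) = sqrt(2)*sqrt(h)
65*117 - 13*s(5) = 65*117 - 13*sqrt(2)*sqrt(5) = 7605 - 13*sqrt(10)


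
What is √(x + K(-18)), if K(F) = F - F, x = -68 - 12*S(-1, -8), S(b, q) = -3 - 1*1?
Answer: 2*I*√5 ≈ 4.4721*I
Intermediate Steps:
S(b, q) = -4 (S(b, q) = -3 - 1 = -4)
x = -20 (x = -68 - 12*(-4) = -68 + 48 = -20)
K(F) = 0
√(x + K(-18)) = √(-20 + 0) = √(-20) = 2*I*√5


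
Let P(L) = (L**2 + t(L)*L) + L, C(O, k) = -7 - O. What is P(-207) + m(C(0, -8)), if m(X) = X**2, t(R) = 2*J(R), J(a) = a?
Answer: 128389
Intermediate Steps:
t(R) = 2*R
P(L) = L + 3*L**2 (P(L) = (L**2 + (2*L)*L) + L = (L**2 + 2*L**2) + L = 3*L**2 + L = L + 3*L**2)
P(-207) + m(C(0, -8)) = -207*(1 + 3*(-207)) + (-7 - 1*0)**2 = -207*(1 - 621) + (-7 + 0)**2 = -207*(-620) + (-7)**2 = 128340 + 49 = 128389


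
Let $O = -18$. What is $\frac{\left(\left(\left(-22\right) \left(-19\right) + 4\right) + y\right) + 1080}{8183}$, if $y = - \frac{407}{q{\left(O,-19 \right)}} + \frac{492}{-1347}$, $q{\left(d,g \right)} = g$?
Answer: $\frac{12993189}{69809173} \approx 0.18612$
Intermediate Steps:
$y = \frac{179627}{8531}$ ($y = - \frac{407}{-19} + \frac{492}{-1347} = \left(-407\right) \left(- \frac{1}{19}\right) + 492 \left(- \frac{1}{1347}\right) = \frac{407}{19} - \frac{164}{449} = \frac{179627}{8531} \approx 21.056$)
$\frac{\left(\left(\left(-22\right) \left(-19\right) + 4\right) + y\right) + 1080}{8183} = \frac{\left(\left(\left(-22\right) \left(-19\right) + 4\right) + \frac{179627}{8531}\right) + 1080}{8183} = \left(\left(\left(418 + 4\right) + \frac{179627}{8531}\right) + 1080\right) \frac{1}{8183} = \left(\left(422 + \frac{179627}{8531}\right) + 1080\right) \frac{1}{8183} = \left(\frac{3779709}{8531} + 1080\right) \frac{1}{8183} = \frac{12993189}{8531} \cdot \frac{1}{8183} = \frac{12993189}{69809173}$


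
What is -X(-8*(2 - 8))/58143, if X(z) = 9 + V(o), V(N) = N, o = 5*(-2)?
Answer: 1/58143 ≈ 1.7199e-5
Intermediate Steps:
o = -10
X(z) = -1 (X(z) = 9 - 10 = -1)
-X(-8*(2 - 8))/58143 = -1*(-1)/58143 = 1*(1/58143) = 1/58143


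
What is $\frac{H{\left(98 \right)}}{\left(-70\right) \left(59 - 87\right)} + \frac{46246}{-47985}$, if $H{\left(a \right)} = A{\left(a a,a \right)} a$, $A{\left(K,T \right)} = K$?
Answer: $\frac{22996151}{47985} \approx 479.24$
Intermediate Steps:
$H{\left(a \right)} = a^{3}$ ($H{\left(a \right)} = a a a = a^{2} a = a^{3}$)
$\frac{H{\left(98 \right)}}{\left(-70\right) \left(59 - 87\right)} + \frac{46246}{-47985} = \frac{98^{3}}{\left(-70\right) \left(59 - 87\right)} + \frac{46246}{-47985} = \frac{941192}{\left(-70\right) \left(-28\right)} + 46246 \left(- \frac{1}{47985}\right) = \frac{941192}{1960} - \frac{46246}{47985} = 941192 \cdot \frac{1}{1960} - \frac{46246}{47985} = \frac{2401}{5} - \frac{46246}{47985} = \frac{22996151}{47985}$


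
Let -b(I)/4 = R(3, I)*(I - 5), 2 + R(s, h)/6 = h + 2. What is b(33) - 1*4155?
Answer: -26331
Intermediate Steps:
R(s, h) = 6*h (R(s, h) = -12 + 6*(h + 2) = -12 + 6*(2 + h) = -12 + (12 + 6*h) = 6*h)
b(I) = -24*I*(-5 + I) (b(I) = -4*6*I*(I - 5) = -4*6*I*(-5 + I) = -24*I*(-5 + I))
b(33) - 1*4155 = 24*33*(5 - 1*33) - 1*4155 = 24*33*(5 - 33) - 4155 = 24*33*(-28) - 4155 = -22176 - 4155 = -26331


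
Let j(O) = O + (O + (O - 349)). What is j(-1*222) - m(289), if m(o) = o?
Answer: -1304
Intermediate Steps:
j(O) = -349 + 3*O (j(O) = O + (O + (-349 + O)) = O + (-349 + 2*O) = -349 + 3*O)
j(-1*222) - m(289) = (-349 + 3*(-1*222)) - 1*289 = (-349 + 3*(-222)) - 289 = (-349 - 666) - 289 = -1015 - 289 = -1304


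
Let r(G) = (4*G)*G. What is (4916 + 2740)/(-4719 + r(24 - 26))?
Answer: -7656/4703 ≈ -1.6279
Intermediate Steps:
r(G) = 4*G²
(4916 + 2740)/(-4719 + r(24 - 26)) = (4916 + 2740)/(-4719 + 4*(24 - 26)²) = 7656/(-4719 + 4*(-2)²) = 7656/(-4719 + 4*4) = 7656/(-4719 + 16) = 7656/(-4703) = 7656*(-1/4703) = -7656/4703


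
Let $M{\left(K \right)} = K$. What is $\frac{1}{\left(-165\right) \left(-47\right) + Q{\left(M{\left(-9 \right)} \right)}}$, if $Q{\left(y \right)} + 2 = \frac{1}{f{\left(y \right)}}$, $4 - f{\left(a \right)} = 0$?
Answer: $\frac{4}{31013} \approx 0.00012898$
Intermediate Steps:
$f{\left(a \right)} = 4$ ($f{\left(a \right)} = 4 - 0 = 4 + 0 = 4$)
$Q{\left(y \right)} = - \frac{7}{4}$ ($Q{\left(y \right)} = -2 + \frac{1}{4} = - \frac{7}{4}$)
$\frac{1}{\left(-165\right) \left(-47\right) + Q{\left(M{\left(-9 \right)} \right)}} = \frac{1}{\left(-165\right) \left(-47\right) - \frac{7}{4}} = \frac{1}{7755 - \frac{7}{4}} = \frac{1}{\frac{31013}{4}} = \frac{4}{31013}$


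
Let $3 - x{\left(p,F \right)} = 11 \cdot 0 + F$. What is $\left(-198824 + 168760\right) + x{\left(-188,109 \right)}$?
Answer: $-30170$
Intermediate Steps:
$x{\left(p,F \right)} = 3 - F$ ($x{\left(p,F \right)} = 3 - \left(11 \cdot 0 + F\right) = 3 - \left(0 + F\right) = 3 - F$)
$\left(-198824 + 168760\right) + x{\left(-188,109 \right)} = \left(-198824 + 168760\right) + \left(3 - 109\right) = -30064 + \left(3 - 109\right) = -30064 - 106 = -30170$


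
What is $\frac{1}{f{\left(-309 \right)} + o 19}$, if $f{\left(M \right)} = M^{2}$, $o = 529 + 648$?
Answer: $\frac{1}{117844} \approx 8.4858 \cdot 10^{-6}$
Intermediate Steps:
$o = 1177$
$\frac{1}{f{\left(-309 \right)} + o 19} = \frac{1}{\left(-309\right)^{2} + 1177 \cdot 19} = \frac{1}{95481 + 22363} = \frac{1}{117844}$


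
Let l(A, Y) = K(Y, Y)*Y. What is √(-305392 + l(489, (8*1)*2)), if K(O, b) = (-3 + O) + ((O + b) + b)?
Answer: 12*I*√2114 ≈ 551.74*I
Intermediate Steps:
K(O, b) = -3 + 2*O + 2*b (K(O, b) = (-3 + O) + (O + 2*b) = -3 + 2*O + 2*b)
l(A, Y) = Y*(-3 + 4*Y) (l(A, Y) = (-3 + 2*Y + 2*Y)*Y = (-3 + 4*Y)*Y = Y*(-3 + 4*Y))
√(-305392 + l(489, (8*1)*2)) = √(-305392 + ((8*1)*2)*(-3 + 4*((8*1)*2))) = √(-305392 + (8*2)*(-3 + 4*(8*2))) = √(-305392 + 16*(-3 + 4*16)) = √(-305392 + 16*(-3 + 64)) = √(-305392 + 16*61) = √(-305392 + 976) = √(-304416) = 12*I*√2114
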